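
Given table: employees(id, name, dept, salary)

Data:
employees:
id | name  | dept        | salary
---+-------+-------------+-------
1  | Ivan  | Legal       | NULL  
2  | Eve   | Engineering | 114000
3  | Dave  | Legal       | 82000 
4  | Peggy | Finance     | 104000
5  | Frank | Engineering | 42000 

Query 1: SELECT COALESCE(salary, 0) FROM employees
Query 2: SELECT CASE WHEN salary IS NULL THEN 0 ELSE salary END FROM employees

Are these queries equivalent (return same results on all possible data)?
Yes, equivalent

Both queries return: [(0,), (42000,), (82000,), (104000,), (114000,)]

Reason: COALESCE vs CASE for NULL handling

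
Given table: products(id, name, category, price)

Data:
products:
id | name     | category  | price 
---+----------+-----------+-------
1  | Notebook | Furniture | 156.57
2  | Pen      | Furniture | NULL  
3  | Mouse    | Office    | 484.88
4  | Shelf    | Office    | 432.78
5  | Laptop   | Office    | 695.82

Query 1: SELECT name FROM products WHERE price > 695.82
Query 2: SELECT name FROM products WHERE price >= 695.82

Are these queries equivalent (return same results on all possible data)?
No, not equivalent

Query 1 returns: []
Query 2 returns: [('Laptop',)]

Reason: > vs >= gives different results when price = 695.82 exists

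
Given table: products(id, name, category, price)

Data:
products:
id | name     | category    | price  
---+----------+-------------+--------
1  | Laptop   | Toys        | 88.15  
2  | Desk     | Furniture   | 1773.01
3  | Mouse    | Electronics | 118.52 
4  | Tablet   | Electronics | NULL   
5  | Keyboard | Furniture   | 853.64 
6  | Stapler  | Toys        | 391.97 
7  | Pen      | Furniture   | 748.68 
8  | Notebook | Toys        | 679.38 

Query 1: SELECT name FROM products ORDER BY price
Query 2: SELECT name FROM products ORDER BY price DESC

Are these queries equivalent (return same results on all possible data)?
No, not equivalent

Query 1 returns: [('Tablet',), ('Laptop',), ('Mouse',), ('Stapler',), ('Notebook',), ('Pen',), ('Keyboard',), ('Desk',)]
Query 2 returns: [('Desk',), ('Keyboard',), ('Pen',), ('Notebook',), ('Stapler',), ('Mouse',), ('Laptop',), ('Tablet',)]

Reason: ASC vs DESC gives opposite ordering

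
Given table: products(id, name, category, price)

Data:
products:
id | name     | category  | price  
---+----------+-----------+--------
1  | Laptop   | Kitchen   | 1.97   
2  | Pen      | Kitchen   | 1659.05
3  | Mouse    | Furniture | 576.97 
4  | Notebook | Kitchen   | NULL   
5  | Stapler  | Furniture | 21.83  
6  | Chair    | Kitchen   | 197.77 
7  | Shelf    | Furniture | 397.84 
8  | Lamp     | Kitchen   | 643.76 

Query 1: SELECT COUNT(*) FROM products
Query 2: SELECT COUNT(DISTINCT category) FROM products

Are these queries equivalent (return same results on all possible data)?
No, not equivalent

Query 1 returns: [(8,)]
Query 2 returns: [(2,)]

Reason: COUNT(*) counts rows, COUNT(DISTINCT category) counts unique categorys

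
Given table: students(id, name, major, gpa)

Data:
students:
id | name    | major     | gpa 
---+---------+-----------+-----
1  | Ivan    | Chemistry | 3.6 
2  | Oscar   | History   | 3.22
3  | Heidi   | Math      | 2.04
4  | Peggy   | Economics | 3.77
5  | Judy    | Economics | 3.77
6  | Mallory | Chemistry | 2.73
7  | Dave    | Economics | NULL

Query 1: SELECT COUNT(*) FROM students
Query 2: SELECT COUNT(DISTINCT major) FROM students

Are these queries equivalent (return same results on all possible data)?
No, not equivalent

Query 1 returns: [(7,)]
Query 2 returns: [(4,)]

Reason: COUNT(*) counts rows, COUNT(DISTINCT major) counts unique majors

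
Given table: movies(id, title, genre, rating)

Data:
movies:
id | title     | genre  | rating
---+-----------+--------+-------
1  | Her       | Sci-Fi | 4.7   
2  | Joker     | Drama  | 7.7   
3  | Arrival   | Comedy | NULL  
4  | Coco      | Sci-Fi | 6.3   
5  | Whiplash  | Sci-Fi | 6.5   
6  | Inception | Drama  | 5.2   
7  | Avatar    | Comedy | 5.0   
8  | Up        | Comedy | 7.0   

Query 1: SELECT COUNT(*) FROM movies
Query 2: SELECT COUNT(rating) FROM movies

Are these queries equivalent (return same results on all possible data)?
No, not equivalent

Query 1 returns: [(8,)]
Query 2 returns: [(7,)]

Reason: COUNT(*) includes NULLs, COUNT(column) excludes them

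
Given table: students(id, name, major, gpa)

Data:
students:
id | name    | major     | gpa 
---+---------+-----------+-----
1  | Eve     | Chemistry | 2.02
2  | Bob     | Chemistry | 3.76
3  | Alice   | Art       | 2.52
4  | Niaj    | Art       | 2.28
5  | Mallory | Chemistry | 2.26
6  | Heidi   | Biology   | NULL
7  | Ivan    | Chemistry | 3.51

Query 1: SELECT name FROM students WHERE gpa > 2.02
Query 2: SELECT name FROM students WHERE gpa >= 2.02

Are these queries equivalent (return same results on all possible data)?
No, not equivalent

Query 1 returns: [('Bob',), ('Alice',), ('Niaj',), ('Mallory',), ('Ivan',)]
Query 2 returns: [('Eve',), ('Bob',), ('Alice',), ('Niaj',), ('Mallory',), ('Ivan',)]

Reason: > vs >= gives different results when gpa = 2.02 exists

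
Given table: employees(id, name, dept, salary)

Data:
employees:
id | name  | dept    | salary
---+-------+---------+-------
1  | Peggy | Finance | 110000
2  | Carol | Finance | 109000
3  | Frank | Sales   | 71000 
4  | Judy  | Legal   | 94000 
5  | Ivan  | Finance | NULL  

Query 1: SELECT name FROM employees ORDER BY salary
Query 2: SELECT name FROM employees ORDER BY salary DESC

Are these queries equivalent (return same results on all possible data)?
No, not equivalent

Query 1 returns: [('Ivan',), ('Frank',), ('Judy',), ('Carol',), ('Peggy',)]
Query 2 returns: [('Peggy',), ('Carol',), ('Judy',), ('Frank',), ('Ivan',)]

Reason: ASC vs DESC gives opposite ordering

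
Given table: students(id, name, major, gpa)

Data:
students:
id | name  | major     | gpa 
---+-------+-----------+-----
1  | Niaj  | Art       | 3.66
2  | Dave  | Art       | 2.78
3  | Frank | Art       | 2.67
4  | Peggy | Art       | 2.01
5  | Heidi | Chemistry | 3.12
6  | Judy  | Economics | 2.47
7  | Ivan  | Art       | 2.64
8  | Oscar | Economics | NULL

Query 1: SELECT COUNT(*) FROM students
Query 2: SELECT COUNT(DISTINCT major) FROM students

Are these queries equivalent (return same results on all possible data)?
No, not equivalent

Query 1 returns: [(8,)]
Query 2 returns: [(3,)]

Reason: COUNT(*) counts rows, COUNT(DISTINCT major) counts unique majors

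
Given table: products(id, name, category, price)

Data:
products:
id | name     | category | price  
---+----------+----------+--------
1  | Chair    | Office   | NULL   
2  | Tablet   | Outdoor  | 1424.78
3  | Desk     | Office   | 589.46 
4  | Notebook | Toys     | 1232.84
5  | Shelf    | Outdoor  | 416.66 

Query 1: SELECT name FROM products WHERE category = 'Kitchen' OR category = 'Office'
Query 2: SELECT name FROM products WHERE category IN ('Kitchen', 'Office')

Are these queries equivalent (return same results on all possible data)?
Yes, equivalent

Both queries return: [('Chair',), ('Desk',)]

Reason: OR vs IN are equivalent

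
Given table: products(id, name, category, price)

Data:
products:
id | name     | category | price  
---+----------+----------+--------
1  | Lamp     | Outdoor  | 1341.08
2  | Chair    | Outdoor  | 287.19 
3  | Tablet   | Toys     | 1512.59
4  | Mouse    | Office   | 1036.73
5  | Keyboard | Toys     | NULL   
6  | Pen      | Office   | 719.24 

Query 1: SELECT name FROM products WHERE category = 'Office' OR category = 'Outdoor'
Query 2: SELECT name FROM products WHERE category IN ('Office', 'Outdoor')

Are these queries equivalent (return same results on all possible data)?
Yes, equivalent

Both queries return: [('Chair',), ('Lamp',), ('Mouse',), ('Pen',)]

Reason: OR vs IN are equivalent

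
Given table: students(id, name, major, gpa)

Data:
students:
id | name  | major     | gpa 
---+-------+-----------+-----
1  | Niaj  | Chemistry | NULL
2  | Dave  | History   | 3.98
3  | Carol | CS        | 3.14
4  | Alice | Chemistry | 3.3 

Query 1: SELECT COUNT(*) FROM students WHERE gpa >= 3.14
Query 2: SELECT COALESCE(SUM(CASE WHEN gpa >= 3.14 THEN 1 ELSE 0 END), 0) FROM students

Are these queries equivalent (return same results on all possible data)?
Yes, equivalent

Both queries return: [(3,)]

Reason: COUNT with WHERE vs conditional SUM (COALESCE handles empty-table NULL)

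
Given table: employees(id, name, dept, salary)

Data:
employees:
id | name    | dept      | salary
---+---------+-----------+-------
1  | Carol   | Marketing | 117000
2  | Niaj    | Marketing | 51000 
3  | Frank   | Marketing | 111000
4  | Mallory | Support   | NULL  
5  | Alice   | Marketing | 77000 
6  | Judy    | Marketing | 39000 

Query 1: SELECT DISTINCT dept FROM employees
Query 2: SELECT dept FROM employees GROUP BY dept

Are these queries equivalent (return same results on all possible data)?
Yes, equivalent

Both queries return: [('Marketing',), ('Support',)]

Reason: Both get unique depts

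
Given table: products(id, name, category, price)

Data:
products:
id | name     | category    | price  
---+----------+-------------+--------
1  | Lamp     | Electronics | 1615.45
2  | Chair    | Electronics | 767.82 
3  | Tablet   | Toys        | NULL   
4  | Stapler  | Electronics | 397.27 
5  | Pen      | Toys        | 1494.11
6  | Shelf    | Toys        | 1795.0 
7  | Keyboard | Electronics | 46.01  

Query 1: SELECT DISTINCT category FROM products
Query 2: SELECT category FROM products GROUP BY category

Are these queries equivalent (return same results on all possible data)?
Yes, equivalent

Both queries return: [('Electronics',), ('Toys',)]

Reason: Both get unique categorys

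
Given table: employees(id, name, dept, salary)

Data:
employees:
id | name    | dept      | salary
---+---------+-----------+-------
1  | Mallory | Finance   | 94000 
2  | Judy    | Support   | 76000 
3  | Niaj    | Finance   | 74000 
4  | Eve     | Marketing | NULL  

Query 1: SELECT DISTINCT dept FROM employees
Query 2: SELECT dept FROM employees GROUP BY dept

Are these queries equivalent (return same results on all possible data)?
Yes, equivalent

Both queries return: [('Finance',), ('Marketing',), ('Support',)]

Reason: Both get unique depts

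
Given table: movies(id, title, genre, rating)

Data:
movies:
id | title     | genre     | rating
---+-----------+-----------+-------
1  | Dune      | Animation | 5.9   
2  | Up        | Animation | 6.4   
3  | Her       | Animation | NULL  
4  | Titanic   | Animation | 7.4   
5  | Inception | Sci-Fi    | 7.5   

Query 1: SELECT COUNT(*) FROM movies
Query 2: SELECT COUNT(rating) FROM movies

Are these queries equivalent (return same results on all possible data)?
No, not equivalent

Query 1 returns: [(5,)]
Query 2 returns: [(4,)]

Reason: COUNT(*) includes NULLs, COUNT(column) excludes them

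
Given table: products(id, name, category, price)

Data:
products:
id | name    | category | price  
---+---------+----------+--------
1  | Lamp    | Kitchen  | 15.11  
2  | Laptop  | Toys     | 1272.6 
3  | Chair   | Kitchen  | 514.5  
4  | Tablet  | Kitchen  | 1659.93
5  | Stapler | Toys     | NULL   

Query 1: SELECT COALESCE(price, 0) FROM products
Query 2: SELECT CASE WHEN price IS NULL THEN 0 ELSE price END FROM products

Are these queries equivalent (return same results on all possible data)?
Yes, equivalent

Both queries return: [(0,), (15.11,), (514.5,), (1272.6,), (1659.93,)]

Reason: COALESCE vs CASE for NULL handling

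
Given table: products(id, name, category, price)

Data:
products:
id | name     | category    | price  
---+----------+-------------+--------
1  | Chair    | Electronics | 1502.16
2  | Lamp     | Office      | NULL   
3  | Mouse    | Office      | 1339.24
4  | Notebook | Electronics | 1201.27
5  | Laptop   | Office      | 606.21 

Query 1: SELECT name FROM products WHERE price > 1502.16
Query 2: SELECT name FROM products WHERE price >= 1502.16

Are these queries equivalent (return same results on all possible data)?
No, not equivalent

Query 1 returns: []
Query 2 returns: [('Chair',)]

Reason: > vs >= gives different results when price = 1502.16 exists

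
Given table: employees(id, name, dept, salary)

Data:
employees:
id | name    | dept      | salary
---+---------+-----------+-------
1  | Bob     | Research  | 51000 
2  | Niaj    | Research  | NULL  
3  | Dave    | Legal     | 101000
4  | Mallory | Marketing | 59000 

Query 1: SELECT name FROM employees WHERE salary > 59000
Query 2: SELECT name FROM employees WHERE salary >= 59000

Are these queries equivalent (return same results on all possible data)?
No, not equivalent

Query 1 returns: [('Dave',)]
Query 2 returns: [('Dave',), ('Mallory',)]

Reason: > vs >= gives different results when salary = 59000 exists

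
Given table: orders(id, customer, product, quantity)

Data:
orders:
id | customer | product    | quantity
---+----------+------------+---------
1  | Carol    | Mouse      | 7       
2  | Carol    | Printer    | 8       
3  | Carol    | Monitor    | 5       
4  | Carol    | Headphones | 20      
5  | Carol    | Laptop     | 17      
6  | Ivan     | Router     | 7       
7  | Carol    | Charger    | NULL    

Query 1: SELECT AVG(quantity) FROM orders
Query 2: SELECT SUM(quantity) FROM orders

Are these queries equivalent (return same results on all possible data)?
No, not equivalent

Query 1 returns: [(10.666666666666666,)]
Query 2 returns: [(64,)]

Reason: AVG vs SUM give different aggregate values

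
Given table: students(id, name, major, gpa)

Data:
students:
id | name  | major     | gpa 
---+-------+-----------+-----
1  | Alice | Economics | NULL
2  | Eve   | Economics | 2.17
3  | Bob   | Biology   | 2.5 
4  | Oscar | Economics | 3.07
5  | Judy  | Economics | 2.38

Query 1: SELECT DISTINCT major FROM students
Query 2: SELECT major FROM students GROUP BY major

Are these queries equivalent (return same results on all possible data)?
Yes, equivalent

Both queries return: [('Biology',), ('Economics',)]

Reason: Both get unique majors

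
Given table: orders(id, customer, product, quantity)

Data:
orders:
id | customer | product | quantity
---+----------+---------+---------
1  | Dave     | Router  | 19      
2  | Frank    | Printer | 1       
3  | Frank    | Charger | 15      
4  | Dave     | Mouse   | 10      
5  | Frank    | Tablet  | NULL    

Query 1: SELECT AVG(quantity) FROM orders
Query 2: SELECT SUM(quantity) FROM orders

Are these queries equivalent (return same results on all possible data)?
No, not equivalent

Query 1 returns: [(11.25,)]
Query 2 returns: [(45,)]

Reason: AVG vs SUM give different aggregate values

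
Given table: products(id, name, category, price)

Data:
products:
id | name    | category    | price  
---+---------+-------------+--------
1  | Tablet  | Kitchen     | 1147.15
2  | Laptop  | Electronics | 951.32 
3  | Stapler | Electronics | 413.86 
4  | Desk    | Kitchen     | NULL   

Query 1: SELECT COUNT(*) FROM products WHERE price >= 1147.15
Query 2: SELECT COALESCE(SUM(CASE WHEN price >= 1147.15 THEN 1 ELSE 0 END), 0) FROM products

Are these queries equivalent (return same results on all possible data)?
Yes, equivalent

Both queries return: [(1,)]

Reason: COUNT with WHERE vs conditional SUM (COALESCE handles empty-table NULL)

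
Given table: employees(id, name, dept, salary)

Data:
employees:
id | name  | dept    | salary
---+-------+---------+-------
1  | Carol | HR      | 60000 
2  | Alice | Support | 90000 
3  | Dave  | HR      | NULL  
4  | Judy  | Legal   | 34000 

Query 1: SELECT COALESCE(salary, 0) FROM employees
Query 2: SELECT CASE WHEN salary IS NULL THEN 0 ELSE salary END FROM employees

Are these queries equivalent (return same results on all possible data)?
Yes, equivalent

Both queries return: [(0,), (34000,), (60000,), (90000,)]

Reason: COALESCE vs CASE for NULL handling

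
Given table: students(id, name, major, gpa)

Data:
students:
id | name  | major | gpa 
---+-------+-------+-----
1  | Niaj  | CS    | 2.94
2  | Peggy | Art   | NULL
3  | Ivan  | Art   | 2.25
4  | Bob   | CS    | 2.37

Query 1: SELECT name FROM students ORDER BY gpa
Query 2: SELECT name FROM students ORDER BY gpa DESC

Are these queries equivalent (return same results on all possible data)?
No, not equivalent

Query 1 returns: [('Peggy',), ('Ivan',), ('Bob',), ('Niaj',)]
Query 2 returns: [('Niaj',), ('Bob',), ('Ivan',), ('Peggy',)]

Reason: ASC vs DESC gives opposite ordering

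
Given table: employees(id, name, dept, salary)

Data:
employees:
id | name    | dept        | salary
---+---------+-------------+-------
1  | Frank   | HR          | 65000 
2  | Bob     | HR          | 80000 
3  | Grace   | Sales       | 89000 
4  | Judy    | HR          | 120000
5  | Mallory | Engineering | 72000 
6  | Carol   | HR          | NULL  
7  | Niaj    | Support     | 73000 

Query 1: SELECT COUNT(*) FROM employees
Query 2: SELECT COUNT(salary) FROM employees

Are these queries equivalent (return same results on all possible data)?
No, not equivalent

Query 1 returns: [(7,)]
Query 2 returns: [(6,)]

Reason: COUNT(*) includes NULLs, COUNT(column) excludes them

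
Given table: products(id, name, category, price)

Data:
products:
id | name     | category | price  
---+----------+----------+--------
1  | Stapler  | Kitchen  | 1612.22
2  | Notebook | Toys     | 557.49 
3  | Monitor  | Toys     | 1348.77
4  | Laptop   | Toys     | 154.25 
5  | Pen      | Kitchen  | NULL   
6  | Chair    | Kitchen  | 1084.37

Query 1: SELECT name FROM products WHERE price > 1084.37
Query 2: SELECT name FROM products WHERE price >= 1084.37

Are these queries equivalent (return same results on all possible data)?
No, not equivalent

Query 1 returns: [('Stapler',), ('Monitor',)]
Query 2 returns: [('Stapler',), ('Monitor',), ('Chair',)]

Reason: > vs >= gives different results when price = 1084.37 exists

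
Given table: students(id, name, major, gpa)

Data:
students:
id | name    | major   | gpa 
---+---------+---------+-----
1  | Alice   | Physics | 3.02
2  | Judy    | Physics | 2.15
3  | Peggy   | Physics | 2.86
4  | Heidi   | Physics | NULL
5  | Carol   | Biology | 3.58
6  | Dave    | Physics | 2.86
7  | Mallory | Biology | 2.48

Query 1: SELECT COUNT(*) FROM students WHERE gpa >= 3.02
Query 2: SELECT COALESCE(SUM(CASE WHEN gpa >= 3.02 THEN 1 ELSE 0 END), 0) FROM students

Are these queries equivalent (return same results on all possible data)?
Yes, equivalent

Both queries return: [(2,)]

Reason: COUNT with WHERE vs conditional SUM (COALESCE handles empty-table NULL)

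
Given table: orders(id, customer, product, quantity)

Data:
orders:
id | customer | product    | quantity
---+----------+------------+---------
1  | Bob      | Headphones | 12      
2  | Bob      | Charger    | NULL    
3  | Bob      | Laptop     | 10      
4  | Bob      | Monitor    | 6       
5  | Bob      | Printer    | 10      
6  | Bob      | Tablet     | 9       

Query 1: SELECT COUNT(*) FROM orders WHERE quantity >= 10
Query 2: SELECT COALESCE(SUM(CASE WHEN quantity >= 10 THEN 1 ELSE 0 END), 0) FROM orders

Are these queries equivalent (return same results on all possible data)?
Yes, equivalent

Both queries return: [(3,)]

Reason: COUNT with WHERE vs conditional SUM (COALESCE handles empty-table NULL)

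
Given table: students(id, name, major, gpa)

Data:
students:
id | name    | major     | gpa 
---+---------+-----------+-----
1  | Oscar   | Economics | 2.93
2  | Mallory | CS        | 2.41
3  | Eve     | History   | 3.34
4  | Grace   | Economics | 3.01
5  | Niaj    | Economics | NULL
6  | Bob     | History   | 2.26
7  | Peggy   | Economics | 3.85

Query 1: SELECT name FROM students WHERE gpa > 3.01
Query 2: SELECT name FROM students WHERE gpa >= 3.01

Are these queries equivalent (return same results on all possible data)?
No, not equivalent

Query 1 returns: [('Eve',), ('Peggy',)]
Query 2 returns: [('Eve',), ('Grace',), ('Peggy',)]

Reason: > vs >= gives different results when gpa = 3.01 exists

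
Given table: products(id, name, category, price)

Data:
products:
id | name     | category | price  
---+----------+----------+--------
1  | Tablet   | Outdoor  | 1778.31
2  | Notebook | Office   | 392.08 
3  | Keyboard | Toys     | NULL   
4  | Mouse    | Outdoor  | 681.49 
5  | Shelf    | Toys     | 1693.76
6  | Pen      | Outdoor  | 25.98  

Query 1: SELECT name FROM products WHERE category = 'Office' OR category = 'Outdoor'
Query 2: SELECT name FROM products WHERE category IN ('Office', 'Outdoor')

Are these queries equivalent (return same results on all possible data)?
Yes, equivalent

Both queries return: [('Mouse',), ('Notebook',), ('Pen',), ('Tablet',)]

Reason: OR vs IN are equivalent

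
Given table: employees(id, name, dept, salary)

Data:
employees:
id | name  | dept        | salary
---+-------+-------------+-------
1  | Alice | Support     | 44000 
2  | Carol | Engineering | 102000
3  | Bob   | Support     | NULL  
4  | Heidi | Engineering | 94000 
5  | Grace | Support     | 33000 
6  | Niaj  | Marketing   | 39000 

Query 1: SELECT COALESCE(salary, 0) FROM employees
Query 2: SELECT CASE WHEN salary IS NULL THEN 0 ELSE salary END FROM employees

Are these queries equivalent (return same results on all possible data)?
Yes, equivalent

Both queries return: [(0,), (33000,), (39000,), (44000,), (94000,), (102000,)]

Reason: COALESCE vs CASE for NULL handling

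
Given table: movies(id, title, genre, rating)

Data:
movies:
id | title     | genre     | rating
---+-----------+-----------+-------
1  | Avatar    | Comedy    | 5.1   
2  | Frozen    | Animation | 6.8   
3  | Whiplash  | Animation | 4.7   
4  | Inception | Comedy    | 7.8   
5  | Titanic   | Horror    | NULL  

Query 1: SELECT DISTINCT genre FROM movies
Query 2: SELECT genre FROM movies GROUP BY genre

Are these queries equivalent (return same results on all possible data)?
Yes, equivalent

Both queries return: [('Animation',), ('Comedy',), ('Horror',)]

Reason: Both get unique genres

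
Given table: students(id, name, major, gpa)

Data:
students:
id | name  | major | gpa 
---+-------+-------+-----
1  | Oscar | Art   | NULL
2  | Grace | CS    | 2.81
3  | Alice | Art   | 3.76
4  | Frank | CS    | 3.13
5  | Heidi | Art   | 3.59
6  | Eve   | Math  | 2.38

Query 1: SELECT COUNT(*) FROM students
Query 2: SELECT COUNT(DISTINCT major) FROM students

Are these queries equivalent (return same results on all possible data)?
No, not equivalent

Query 1 returns: [(6,)]
Query 2 returns: [(3,)]

Reason: COUNT(*) counts rows, COUNT(DISTINCT major) counts unique majors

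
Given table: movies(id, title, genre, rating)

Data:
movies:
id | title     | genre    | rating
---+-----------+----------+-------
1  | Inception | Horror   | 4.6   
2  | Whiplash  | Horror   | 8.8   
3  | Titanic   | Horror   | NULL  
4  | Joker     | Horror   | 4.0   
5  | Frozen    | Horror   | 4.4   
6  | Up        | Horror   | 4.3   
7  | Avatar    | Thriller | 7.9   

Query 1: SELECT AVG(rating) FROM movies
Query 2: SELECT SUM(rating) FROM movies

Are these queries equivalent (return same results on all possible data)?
No, not equivalent

Query 1 returns: [(5.666666666666667,)]
Query 2 returns: [(34.0,)]

Reason: AVG vs SUM give different aggregate values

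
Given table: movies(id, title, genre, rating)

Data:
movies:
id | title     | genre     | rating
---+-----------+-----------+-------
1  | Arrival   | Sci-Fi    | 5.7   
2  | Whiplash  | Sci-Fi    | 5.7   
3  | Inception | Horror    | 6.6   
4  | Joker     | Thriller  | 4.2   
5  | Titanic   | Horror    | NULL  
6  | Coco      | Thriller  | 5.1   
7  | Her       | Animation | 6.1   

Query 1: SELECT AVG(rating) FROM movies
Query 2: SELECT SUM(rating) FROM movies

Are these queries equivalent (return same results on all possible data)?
No, not equivalent

Query 1 returns: [(5.566666666666666,)]
Query 2 returns: [(33.4,)]

Reason: AVG vs SUM give different aggregate values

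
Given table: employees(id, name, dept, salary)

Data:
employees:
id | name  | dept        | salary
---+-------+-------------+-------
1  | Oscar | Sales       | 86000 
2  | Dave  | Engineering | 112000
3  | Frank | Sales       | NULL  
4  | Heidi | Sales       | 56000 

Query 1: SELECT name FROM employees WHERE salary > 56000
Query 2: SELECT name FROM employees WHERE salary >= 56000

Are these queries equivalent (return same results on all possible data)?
No, not equivalent

Query 1 returns: [('Oscar',), ('Dave',)]
Query 2 returns: [('Oscar',), ('Dave',), ('Heidi',)]

Reason: > vs >= gives different results when salary = 56000 exists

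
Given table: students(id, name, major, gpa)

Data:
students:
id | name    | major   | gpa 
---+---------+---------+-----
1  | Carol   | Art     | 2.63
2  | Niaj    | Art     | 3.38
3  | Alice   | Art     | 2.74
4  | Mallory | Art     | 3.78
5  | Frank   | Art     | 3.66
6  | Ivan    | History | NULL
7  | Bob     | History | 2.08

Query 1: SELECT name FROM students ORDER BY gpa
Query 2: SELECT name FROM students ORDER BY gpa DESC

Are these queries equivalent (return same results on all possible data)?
No, not equivalent

Query 1 returns: [('Ivan',), ('Bob',), ('Carol',), ('Alice',), ('Niaj',), ('Frank',), ('Mallory',)]
Query 2 returns: [('Mallory',), ('Frank',), ('Niaj',), ('Alice',), ('Carol',), ('Bob',), ('Ivan',)]

Reason: ASC vs DESC gives opposite ordering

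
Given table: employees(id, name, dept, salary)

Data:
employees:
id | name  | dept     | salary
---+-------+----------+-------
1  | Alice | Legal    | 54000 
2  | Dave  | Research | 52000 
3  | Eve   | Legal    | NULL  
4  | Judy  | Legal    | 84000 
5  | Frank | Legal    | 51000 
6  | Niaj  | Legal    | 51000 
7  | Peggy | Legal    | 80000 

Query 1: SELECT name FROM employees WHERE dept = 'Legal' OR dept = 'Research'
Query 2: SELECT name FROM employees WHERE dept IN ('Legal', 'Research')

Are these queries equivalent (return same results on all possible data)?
Yes, equivalent

Both queries return: [('Alice',), ('Dave',), ('Eve',), ('Frank',), ('Judy',), ('Niaj',), ('Peggy',)]

Reason: OR vs IN are equivalent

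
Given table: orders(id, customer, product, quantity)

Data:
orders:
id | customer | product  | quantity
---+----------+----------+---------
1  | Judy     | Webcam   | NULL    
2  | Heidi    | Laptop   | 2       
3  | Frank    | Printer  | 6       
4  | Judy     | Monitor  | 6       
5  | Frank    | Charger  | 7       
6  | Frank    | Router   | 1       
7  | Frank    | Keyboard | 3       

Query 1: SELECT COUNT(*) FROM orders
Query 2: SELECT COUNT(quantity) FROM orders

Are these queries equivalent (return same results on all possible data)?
No, not equivalent

Query 1 returns: [(7,)]
Query 2 returns: [(6,)]

Reason: COUNT(*) includes NULLs, COUNT(column) excludes them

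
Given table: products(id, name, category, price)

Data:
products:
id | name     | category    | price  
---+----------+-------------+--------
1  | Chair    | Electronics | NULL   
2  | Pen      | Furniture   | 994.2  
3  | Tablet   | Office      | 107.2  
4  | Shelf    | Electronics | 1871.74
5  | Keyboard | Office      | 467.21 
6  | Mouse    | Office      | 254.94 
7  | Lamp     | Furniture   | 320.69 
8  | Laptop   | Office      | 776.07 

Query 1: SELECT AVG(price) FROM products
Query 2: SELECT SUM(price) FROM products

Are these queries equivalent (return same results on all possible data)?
No, not equivalent

Query 1 returns: [(684.5785714285714,)]
Query 2 returns: [(4792.05,)]

Reason: AVG vs SUM give different aggregate values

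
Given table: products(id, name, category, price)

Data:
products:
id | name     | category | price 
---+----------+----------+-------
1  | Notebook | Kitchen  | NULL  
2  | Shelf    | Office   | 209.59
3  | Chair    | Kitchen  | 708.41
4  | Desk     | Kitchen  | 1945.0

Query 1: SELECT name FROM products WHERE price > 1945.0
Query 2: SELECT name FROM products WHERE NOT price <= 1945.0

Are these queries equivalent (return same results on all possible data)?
Yes, equivalent

Both queries return: []

Reason: Both filter price > 1945.0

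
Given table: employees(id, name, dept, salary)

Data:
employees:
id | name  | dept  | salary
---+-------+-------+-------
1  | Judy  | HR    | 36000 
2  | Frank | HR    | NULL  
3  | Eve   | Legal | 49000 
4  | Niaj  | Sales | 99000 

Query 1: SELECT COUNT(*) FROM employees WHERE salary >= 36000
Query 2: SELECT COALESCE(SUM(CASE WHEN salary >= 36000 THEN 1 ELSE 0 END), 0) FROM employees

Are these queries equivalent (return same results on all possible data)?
Yes, equivalent

Both queries return: [(3,)]

Reason: COUNT with WHERE vs conditional SUM (COALESCE handles empty-table NULL)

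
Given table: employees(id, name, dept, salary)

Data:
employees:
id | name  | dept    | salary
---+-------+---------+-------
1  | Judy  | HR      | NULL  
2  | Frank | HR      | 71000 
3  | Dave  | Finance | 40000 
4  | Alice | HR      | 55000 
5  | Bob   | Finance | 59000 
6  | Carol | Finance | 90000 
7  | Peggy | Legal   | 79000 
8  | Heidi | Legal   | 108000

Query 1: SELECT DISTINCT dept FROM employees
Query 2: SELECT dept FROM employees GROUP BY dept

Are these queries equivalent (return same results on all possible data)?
Yes, equivalent

Both queries return: [('Finance',), ('HR',), ('Legal',)]

Reason: Both get unique depts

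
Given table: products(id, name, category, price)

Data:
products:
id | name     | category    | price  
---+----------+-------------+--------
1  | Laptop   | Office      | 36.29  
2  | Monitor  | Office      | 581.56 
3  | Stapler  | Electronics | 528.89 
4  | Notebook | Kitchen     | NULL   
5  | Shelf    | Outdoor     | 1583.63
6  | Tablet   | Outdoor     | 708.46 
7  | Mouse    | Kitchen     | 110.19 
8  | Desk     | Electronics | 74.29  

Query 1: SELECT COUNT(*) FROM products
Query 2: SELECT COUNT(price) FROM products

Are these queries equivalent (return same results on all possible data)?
No, not equivalent

Query 1 returns: [(8,)]
Query 2 returns: [(7,)]

Reason: COUNT(*) includes NULLs, COUNT(column) excludes them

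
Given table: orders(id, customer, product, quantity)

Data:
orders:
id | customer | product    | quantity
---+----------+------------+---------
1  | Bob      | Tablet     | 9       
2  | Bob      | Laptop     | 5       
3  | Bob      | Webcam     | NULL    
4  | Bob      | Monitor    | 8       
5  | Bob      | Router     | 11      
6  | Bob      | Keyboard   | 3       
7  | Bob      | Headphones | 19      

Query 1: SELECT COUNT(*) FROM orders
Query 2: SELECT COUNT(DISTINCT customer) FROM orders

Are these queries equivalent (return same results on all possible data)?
No, not equivalent

Query 1 returns: [(7,)]
Query 2 returns: [(1,)]

Reason: COUNT(*) counts rows, COUNT(DISTINCT customer) counts unique customers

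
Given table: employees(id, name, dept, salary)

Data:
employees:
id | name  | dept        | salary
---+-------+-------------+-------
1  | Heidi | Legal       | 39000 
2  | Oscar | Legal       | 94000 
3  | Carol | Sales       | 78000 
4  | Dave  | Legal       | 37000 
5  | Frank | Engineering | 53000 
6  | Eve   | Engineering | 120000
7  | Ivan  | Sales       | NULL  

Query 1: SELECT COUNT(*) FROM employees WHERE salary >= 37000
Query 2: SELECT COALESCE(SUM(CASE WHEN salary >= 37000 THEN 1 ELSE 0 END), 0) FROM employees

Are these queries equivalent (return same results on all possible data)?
Yes, equivalent

Both queries return: [(6,)]

Reason: COUNT with WHERE vs conditional SUM (COALESCE handles empty-table NULL)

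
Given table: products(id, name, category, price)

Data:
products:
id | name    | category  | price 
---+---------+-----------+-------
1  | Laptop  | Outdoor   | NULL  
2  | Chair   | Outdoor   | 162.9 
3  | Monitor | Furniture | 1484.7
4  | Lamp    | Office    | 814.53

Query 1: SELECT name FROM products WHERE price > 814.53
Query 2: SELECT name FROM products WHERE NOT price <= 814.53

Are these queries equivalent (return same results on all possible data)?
Yes, equivalent

Both queries return: [('Monitor',)]

Reason: Both filter price > 814.53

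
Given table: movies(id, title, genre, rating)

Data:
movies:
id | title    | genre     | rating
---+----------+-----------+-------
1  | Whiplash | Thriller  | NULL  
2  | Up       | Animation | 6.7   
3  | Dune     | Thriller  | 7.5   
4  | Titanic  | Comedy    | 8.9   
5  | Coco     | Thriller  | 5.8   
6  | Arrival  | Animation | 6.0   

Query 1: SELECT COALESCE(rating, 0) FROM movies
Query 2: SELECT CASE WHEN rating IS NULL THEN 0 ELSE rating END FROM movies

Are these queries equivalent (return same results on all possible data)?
Yes, equivalent

Both queries return: [(0,), (5.8,), (6.0,), (6.7,), (7.5,), (8.9,)]

Reason: COALESCE vs CASE for NULL handling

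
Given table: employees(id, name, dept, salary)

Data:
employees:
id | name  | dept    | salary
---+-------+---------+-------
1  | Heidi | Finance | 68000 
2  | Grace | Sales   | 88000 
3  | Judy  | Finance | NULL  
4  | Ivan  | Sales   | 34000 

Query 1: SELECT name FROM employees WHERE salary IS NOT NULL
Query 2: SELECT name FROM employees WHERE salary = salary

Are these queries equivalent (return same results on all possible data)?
Yes, equivalent

Both queries return: [('Grace',), ('Heidi',), ('Ivan',)]

Reason: IS NOT NULL vs self-equality (both exclude NULLs)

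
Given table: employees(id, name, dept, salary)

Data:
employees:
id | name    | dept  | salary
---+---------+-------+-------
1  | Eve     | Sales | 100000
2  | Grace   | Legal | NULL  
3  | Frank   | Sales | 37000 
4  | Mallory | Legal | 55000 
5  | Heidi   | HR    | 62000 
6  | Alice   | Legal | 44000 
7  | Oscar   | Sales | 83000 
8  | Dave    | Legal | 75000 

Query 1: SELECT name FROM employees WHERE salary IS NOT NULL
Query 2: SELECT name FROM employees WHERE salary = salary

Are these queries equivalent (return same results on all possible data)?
Yes, equivalent

Both queries return: [('Alice',), ('Dave',), ('Eve',), ('Frank',), ('Heidi',), ('Mallory',), ('Oscar',)]

Reason: IS NOT NULL vs self-equality (both exclude NULLs)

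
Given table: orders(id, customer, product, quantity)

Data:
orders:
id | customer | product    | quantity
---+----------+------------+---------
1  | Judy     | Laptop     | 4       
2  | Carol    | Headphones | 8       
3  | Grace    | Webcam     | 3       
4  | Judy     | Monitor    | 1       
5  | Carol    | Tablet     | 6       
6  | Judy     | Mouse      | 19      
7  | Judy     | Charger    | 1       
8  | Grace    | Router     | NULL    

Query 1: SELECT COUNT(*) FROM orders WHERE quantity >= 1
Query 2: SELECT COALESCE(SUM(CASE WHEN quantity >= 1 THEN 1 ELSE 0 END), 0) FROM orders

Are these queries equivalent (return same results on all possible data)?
Yes, equivalent

Both queries return: [(7,)]

Reason: COUNT with WHERE vs conditional SUM (COALESCE handles empty-table NULL)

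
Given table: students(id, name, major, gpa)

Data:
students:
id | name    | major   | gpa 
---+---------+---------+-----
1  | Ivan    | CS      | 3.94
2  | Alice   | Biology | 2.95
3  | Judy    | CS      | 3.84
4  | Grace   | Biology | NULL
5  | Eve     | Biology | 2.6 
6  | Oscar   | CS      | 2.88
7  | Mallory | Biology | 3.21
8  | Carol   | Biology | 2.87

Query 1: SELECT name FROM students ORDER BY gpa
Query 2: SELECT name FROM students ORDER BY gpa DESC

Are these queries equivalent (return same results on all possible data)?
No, not equivalent

Query 1 returns: [('Grace',), ('Eve',), ('Carol',), ('Oscar',), ('Alice',), ('Mallory',), ('Judy',), ('Ivan',)]
Query 2 returns: [('Ivan',), ('Judy',), ('Mallory',), ('Alice',), ('Oscar',), ('Carol',), ('Eve',), ('Grace',)]

Reason: ASC vs DESC gives opposite ordering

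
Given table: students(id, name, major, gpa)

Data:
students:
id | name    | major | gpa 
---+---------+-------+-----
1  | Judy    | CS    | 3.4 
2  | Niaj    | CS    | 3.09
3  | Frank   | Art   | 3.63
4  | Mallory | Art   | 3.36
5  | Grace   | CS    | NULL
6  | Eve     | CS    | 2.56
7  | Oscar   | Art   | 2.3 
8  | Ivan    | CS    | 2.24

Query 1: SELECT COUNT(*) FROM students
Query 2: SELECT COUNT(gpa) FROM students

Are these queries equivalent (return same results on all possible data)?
No, not equivalent

Query 1 returns: [(8,)]
Query 2 returns: [(7,)]

Reason: COUNT(*) includes NULLs, COUNT(column) excludes them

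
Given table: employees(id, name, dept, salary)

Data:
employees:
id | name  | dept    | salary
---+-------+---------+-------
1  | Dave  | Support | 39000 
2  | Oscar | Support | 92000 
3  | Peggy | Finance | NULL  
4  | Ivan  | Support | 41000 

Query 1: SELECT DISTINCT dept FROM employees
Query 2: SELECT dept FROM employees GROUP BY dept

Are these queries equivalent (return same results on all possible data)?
Yes, equivalent

Both queries return: [('Finance',), ('Support',)]

Reason: Both get unique depts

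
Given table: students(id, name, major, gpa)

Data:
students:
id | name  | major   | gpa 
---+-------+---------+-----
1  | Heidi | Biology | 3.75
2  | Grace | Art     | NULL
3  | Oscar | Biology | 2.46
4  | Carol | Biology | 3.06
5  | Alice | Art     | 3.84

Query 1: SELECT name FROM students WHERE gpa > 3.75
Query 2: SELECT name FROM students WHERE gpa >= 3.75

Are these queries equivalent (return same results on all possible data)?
No, not equivalent

Query 1 returns: [('Alice',)]
Query 2 returns: [('Heidi',), ('Alice',)]

Reason: > vs >= gives different results when gpa = 3.75 exists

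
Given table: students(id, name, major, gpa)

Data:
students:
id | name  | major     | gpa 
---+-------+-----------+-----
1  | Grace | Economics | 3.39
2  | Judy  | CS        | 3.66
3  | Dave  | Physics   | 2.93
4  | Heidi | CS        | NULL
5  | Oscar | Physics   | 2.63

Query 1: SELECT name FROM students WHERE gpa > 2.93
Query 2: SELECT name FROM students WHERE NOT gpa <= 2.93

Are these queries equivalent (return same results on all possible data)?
Yes, equivalent

Both queries return: [('Grace',), ('Judy',)]

Reason: Both filter gpa > 2.93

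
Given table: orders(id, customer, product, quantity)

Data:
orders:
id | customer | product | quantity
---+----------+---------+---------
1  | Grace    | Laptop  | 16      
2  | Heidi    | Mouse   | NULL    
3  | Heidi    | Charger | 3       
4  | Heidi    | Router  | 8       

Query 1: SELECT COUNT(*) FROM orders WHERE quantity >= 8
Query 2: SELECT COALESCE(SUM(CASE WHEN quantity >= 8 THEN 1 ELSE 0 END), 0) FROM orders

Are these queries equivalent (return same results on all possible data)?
Yes, equivalent

Both queries return: [(2,)]

Reason: COUNT with WHERE vs conditional SUM (COALESCE handles empty-table NULL)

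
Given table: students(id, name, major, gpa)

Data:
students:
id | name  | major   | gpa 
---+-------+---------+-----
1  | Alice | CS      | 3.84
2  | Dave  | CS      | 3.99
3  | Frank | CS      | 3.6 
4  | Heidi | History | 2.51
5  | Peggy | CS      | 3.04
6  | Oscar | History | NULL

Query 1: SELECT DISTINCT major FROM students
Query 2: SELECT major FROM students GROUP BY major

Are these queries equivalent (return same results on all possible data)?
Yes, equivalent

Both queries return: [('CS',), ('History',)]

Reason: Both get unique majors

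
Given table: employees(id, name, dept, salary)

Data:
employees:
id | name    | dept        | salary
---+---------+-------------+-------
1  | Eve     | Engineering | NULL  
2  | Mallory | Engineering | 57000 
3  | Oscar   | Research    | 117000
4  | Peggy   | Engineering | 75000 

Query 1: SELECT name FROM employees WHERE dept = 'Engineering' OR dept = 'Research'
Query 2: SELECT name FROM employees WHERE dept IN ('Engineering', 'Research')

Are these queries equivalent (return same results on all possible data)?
Yes, equivalent

Both queries return: [('Eve',), ('Mallory',), ('Oscar',), ('Peggy',)]

Reason: OR vs IN are equivalent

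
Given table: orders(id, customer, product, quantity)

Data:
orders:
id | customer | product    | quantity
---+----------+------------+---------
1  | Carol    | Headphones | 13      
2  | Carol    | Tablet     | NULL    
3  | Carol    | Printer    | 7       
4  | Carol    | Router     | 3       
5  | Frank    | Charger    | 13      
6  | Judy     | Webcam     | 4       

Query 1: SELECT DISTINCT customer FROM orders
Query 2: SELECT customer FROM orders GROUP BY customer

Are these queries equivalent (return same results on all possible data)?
Yes, equivalent

Both queries return: [('Carol',), ('Frank',), ('Judy',)]

Reason: Both get unique customers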